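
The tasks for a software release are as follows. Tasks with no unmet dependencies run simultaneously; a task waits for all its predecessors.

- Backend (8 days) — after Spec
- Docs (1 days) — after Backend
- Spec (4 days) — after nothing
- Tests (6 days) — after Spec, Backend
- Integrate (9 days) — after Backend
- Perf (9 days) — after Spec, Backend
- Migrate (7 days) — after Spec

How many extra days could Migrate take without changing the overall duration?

10

The longest chain is Spec→Backend→Perf = 4+8+9 = 21; overall finish 21 days.
Migrate finishes as early as 11 and must finish by 21.
Slack of Migrate = 14 − 4 = 10 days.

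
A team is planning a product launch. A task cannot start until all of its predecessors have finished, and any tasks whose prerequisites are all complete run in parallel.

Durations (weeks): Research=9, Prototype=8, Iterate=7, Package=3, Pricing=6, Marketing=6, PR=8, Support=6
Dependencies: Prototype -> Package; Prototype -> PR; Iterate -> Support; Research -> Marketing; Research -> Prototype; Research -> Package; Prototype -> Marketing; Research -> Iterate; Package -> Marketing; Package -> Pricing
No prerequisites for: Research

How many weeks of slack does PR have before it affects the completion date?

1

Research→Prototype→Package→Pricing = 9+8+3+6 = 26 sets the makespan at 26 weeks.
PR finishes as early as 25 and must finish by 26.
So PR can slip 26 − 25 = 1 week.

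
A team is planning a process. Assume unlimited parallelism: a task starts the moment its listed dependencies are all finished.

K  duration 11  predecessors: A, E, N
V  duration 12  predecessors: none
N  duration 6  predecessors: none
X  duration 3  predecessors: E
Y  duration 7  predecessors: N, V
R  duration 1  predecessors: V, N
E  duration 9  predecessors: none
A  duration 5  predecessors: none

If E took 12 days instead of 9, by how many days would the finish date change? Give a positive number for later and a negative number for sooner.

3

Actual critical path: E→K = 9+11 = 20 ⇒ 20 days.
E lies on that path, so at 12 days the path becomes 23 days.
No other chain overtakes it, so the finish is 23 days.
Change in finish: 23 − 20 = +3 days.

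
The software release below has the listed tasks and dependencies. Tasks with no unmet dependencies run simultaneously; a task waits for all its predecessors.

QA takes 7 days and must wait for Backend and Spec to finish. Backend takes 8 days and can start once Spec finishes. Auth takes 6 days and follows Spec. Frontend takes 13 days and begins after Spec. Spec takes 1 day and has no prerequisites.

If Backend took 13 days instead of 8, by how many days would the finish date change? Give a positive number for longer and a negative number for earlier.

The binding path is Spec→Backend→QA = 1+8+7 = 16; finish at 16 days.
Backend lies on that path, so at 13 days the path becomes 21 days.
That remains the longest chain; total 21 days.
Change in finish: 21 − 16 = +5 days.

5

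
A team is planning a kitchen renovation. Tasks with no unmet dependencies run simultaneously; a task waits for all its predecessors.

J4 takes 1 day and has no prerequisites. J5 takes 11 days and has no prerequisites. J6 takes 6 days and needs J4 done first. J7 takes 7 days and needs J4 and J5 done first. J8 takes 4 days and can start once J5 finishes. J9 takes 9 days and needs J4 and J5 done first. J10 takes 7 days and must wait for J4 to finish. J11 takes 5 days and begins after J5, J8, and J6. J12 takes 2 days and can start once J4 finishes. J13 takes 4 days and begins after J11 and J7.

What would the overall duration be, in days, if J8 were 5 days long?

25

Actual critical path: J5→J8→J11→J13 = 11+4+5+4 = 24 ⇒ 24 days.
J8 lies on that path, so at 5 days the path becomes 25 days.
The critical path is still J5→J8→J11→J13; finish is now 25 days.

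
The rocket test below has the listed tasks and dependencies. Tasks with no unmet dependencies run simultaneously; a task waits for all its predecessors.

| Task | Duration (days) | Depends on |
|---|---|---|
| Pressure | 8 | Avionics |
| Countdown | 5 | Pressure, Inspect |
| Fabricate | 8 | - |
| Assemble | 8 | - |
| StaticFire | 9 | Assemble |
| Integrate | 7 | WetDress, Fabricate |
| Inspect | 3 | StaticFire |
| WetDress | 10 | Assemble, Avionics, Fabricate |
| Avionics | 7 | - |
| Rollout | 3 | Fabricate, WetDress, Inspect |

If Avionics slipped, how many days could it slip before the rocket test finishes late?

The longest chain is Fabricate→WetDress→Integrate = 8+10+7 = 25; overall finish 25 days.
The longest chain containing Avionics totals 24 days.
So Avionics can slip 8 − 7 = 1 day.

1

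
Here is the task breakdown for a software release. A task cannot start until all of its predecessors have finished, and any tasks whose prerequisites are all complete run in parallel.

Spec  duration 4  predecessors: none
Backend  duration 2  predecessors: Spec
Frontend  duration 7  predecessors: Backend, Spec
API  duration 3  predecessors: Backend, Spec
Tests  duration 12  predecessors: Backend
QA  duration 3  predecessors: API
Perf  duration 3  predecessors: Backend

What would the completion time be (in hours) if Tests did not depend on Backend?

13

Original critical path: Spec→Backend→Tests = 4+2+12 = 18 ⇒ 18 hours.
Without Backend→Tests, Tests's earliest start moves from 6 to 0.
After: Spec→Backend→Frontend = 4+2+7 = 13 → 13 hours.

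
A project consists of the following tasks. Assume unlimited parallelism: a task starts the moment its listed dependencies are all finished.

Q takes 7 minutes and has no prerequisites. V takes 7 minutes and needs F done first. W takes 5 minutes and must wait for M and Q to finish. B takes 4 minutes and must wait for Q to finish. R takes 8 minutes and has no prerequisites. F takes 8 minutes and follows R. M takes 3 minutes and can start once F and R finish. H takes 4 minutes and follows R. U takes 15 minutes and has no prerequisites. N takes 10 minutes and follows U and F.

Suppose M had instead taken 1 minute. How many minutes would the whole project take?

26

Baseline: R→F→N = 8+8+10 = 26 → 26 minutes.
M has 2 minutes of float (longest path through it is 24).
The critical path is still R→F→N; finish is now 26 minutes.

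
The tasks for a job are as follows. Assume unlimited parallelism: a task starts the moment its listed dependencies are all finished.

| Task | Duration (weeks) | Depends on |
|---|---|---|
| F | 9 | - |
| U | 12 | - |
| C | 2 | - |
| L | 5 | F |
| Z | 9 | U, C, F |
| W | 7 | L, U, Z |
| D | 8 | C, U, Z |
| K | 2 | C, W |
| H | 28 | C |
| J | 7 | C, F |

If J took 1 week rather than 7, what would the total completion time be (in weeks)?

As given, the longest chain is U→Z→W→K = 12+9+7+2 = 30, so the finish is 30 weeks.
The longest path through J is only 16 weeks, so J has float 14.
The critical path is still U→Z→W→K; finish is now 30 weeks.

30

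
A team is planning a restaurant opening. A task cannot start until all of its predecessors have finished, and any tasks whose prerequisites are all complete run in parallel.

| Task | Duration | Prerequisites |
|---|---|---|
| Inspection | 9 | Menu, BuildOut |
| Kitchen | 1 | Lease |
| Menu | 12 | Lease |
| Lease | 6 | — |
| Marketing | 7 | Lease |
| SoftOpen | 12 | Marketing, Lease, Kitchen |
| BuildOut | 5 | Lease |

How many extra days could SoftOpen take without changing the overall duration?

2

The longest chain is Lease→Menu→Inspection = 6+12+9 = 27; overall finish 27 days.
Longest path through SoftOpen: 25 days (earliest finish 25, latest finish 27).
Slack of SoftOpen = 15 − 13 = 2 days.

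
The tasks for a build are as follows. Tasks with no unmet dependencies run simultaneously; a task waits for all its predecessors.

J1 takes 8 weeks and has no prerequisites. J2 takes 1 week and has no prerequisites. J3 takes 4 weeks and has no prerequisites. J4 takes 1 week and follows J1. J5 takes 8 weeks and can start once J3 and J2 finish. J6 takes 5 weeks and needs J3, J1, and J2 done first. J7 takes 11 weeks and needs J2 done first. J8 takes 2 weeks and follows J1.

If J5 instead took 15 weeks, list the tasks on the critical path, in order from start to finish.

Baseline: J1→J6 = 8+5 = 13 → 13 weeks.
J5 is off the critical path — its longest chain is 12 weeks, giving 1 of slack.
New critical path: J3→J5 = 4+15 = 19 ⇒ 19 weeks.

J3, J5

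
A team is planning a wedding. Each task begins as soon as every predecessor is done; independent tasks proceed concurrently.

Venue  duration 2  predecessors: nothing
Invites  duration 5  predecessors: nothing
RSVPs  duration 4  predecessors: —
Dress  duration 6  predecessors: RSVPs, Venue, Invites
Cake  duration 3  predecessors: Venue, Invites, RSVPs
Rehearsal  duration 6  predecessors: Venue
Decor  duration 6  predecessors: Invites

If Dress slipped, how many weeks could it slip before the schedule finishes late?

0

The longest chain is Invites→Dress = 5+6 = 11; overall finish 11 weeks.
Longest path through Dress: 11 weeks (earliest finish 11, latest finish 11).
So Dress can slip 11 − 11 = 0 weeks.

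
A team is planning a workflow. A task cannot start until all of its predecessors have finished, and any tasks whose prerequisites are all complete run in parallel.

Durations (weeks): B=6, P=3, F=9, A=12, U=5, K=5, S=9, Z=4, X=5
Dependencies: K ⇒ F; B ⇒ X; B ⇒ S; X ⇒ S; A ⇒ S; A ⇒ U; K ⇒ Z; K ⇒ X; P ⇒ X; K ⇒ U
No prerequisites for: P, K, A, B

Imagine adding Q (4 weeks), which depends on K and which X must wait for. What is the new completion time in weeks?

23

Originally the plan takes 21 weeks.
With Q inserted, X now waits for max(K, P, B, Q).
New critical path: K→Q→X→S = 5+4+5+9 = 23 ⇒ 23 weeks.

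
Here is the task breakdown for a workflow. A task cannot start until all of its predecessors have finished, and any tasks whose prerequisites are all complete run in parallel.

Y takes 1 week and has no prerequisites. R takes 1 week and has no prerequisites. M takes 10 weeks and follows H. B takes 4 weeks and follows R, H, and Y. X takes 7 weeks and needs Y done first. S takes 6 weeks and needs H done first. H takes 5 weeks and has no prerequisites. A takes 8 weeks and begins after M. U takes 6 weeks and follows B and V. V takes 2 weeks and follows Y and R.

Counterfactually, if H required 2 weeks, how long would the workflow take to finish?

Critical path before the change: H→M→A = 5+10+8 = 23 giving 23 weeks.
H lies on that path, so at 2 weeks the path becomes 20 weeks.
The critical path is still H→M→A; finish is now 20 weeks.

20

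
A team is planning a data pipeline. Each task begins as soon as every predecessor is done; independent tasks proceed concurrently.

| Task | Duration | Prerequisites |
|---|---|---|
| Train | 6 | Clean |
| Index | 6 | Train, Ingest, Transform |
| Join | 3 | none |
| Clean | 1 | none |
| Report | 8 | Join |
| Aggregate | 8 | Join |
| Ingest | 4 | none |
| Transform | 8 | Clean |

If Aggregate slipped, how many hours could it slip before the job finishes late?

4

The longest chain is Clean→Transform→Index = 1+8+6 = 15; overall finish 15 hours.
Longest path through Aggregate: 11 hours (earliest finish 11, latest finish 15).
Float = 15 − 11 = 4.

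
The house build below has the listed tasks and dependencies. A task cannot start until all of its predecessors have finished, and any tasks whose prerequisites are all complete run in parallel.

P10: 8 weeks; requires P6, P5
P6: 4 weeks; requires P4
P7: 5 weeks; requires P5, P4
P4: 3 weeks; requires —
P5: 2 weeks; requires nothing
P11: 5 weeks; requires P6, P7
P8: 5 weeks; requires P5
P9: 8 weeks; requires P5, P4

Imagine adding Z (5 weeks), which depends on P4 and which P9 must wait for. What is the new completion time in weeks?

16

Originally the plan takes 15 weeks.
With Z inserted, P9 now waits for max(P5, P4, Z).
New critical path: P4→Z→P9 = 3+5+8 = 16 ⇒ 16 weeks.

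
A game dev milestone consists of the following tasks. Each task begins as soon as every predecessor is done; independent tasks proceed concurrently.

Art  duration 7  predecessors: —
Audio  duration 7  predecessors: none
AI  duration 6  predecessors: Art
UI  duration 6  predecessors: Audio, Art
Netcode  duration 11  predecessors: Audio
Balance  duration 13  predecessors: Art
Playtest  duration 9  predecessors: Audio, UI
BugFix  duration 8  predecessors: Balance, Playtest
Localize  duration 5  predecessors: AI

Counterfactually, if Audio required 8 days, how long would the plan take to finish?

31

Baseline: Audio→UI→Playtest→BugFix = 7+6+9+8 = 30 → 30 days.
Audio lies on that path, so at 8 days the path becomes 31 days.
No other chain overtakes it, so the finish is 31 days.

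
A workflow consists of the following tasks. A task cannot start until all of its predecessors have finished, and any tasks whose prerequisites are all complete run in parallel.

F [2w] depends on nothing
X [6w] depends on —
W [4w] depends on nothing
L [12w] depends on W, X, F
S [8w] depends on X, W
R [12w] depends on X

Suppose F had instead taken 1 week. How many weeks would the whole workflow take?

Critical path before the change: X→L = 6+12 = 18 giving 18 weeks.
F has 4 weeks of float (longest path through it is 14).
That remains the longest chain; total 18 weeks.

18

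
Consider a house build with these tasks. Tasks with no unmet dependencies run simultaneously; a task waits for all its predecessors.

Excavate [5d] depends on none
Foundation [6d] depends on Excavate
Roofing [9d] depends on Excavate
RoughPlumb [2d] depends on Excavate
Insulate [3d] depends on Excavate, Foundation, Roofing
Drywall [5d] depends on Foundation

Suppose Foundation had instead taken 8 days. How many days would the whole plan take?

Actual critical path: Excavate→Roofing→Insulate = 5+9+3 = 17 ⇒ 17 days.
Foundation has 1 day of float (longest path through it is 16).
New critical path: Excavate→Foundation→Drywall = 5+8+5 = 18 ⇒ 18 days.

18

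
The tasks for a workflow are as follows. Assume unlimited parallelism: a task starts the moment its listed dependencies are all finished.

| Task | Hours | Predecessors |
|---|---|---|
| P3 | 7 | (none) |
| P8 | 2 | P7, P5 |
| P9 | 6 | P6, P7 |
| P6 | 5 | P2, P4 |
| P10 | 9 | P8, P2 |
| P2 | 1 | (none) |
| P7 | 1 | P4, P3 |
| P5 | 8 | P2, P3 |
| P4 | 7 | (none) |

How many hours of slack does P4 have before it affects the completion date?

7

The longest chain is P3→P5→P8→P10 = 7+8+2+9 = 26; overall finish 26 hours.
The longest chain containing P4 totals 19 hours.
Float = 26 − 19 = 7.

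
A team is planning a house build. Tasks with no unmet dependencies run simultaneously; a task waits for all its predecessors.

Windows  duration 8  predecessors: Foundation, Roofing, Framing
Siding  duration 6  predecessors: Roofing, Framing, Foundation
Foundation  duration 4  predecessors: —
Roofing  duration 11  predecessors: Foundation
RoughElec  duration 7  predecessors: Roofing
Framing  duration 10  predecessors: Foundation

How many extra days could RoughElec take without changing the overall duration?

1

Foundation→Roofing→Windows = 4+11+8 = 23 sets the makespan at 23 days.
RoughElec finishes as early as 22 and must finish by 23.
So RoughElec can slip 23 − 22 = 1 day.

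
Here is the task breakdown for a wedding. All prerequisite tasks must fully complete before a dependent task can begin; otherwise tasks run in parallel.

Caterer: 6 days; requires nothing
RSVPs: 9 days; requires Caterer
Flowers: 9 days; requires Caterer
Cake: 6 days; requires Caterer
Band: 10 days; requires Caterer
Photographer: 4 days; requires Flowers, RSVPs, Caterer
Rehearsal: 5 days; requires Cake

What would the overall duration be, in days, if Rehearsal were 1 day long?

The binding path is Caterer→RSVPs→Photographer = 6+9+4 = 19; finish at 19 days.
The longest path through Rehearsal is only 17 days, so Rehearsal has float 2.
The critical path is still Caterer→RSVPs→Photographer; finish is now 19 days.

19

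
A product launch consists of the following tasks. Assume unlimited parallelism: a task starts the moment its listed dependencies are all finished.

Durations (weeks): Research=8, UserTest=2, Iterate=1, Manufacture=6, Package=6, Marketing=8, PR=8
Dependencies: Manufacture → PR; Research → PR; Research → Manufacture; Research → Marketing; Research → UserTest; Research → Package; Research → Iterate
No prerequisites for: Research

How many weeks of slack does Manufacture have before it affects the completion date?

0

The longest chain is Research→Manufacture→PR = 8+6+8 = 22; overall finish 22 weeks.
Longest path through Manufacture: 22 weeks (earliest finish 14, latest finish 14).
Slack of Manufacture = 8 − 8 = 0 weeks.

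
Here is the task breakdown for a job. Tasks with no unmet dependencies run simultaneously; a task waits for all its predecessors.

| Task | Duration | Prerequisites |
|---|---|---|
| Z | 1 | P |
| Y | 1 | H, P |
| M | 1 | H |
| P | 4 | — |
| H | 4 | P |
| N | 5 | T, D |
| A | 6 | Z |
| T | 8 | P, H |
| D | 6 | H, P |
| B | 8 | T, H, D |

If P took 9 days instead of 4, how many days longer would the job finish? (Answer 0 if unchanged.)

Baseline: P→H→T→B = 4+4+8+8 = 24 → 24 days.
P is on the critical path; changing it to 9 makes that path 29 days.
The critical path is still P→H→T→B; finish is now 29 days.
Change in finish: 29 − 24 = +5 days.

5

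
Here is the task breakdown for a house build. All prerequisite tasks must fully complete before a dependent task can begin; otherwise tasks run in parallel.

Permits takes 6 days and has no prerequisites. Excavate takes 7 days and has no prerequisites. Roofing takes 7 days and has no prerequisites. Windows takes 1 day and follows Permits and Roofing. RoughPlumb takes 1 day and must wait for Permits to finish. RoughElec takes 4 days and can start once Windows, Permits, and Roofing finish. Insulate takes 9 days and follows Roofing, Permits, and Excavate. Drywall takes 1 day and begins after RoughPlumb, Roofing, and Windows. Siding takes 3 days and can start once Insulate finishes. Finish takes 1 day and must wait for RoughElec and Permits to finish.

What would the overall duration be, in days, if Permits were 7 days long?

Actual critical path: Excavate→Insulate→Siding = 7+9+3 = 19 ⇒ 19 days.
Permits is off the critical path — its longest chain is 18 days, giving 1 of slack.
New critical path: Permits→Insulate→Siding = 7+9+3 = 19 ⇒ 19 days.

19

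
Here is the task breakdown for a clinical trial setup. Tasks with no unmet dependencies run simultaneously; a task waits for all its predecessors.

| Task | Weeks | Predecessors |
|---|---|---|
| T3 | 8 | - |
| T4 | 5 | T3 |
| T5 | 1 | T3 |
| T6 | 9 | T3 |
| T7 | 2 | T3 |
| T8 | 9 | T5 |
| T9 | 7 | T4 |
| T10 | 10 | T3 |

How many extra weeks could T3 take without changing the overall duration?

0

Critical path: T3→T4→T9 = 8+5+7 = 20, so the finish is 20 weeks.
Longest path through T3: 20 weeks (earliest finish 8, latest finish 8).
Slack of T3 = 0 − 0 = 0 weeks.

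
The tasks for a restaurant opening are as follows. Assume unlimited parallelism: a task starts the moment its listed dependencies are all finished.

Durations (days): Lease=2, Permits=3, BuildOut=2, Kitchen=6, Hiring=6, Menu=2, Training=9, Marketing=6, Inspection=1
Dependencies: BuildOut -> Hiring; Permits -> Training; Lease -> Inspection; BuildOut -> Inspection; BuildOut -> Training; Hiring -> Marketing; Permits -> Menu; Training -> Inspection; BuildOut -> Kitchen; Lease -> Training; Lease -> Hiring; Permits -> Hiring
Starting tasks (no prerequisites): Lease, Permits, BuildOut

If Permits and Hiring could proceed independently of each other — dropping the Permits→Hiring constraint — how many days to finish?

Before: longest chain Permits→Hiring→Marketing = 3+6+6 = 15, finish 15.
Without Permits→Hiring, Hiring's earliest start moves from 3 to 2.
New critical path: Lease→Hiring→Marketing = 2+6+6 = 14 ⇒ 14 days.

14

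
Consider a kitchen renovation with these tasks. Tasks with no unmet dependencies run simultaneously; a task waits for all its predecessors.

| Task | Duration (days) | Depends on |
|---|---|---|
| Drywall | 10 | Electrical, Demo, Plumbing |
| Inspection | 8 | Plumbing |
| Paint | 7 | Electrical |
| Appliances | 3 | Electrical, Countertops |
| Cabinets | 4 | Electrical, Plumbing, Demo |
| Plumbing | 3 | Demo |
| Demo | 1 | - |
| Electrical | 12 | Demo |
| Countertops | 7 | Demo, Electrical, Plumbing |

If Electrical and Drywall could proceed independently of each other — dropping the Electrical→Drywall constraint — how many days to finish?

23

Before: longest chain Demo→Electrical→Drywall = 1+12+10 = 23, finish 23.
Without Electrical→Drywall, Drywall's earliest start moves from 13 to 4.
After: Demo→Electrical→Countertops→Appliances = 1+12+7+3 = 23 → 23 days.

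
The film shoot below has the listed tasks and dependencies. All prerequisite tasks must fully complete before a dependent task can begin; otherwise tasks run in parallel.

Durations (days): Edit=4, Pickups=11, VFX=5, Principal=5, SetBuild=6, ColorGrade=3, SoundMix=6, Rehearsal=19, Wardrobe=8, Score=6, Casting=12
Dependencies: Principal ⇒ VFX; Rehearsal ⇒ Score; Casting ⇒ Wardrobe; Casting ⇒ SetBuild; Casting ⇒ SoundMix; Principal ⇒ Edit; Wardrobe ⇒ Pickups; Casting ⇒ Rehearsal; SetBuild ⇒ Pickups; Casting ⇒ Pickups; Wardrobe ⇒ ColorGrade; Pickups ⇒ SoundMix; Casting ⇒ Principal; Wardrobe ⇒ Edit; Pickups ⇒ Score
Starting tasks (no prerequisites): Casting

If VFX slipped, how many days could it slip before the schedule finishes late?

Critical path: Casting→Wardrobe→Pickups→Score = 12+8+11+6 = 37, so the finish is 37 days.
The longest chain containing VFX totals 22 days.
So VFX can slip 37 − 22 = 15 days.

15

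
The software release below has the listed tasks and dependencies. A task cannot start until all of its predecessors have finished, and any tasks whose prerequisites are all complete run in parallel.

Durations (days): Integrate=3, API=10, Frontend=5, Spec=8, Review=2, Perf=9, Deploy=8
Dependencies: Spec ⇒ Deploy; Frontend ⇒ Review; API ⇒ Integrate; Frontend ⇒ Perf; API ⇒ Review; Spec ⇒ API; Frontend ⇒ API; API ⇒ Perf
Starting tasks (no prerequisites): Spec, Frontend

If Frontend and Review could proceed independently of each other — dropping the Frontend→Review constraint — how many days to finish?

27

With the dependency in place, Spec→API→Perf = 8+10+9 = 27 sets the finish at 27 days.
Dropping Frontend→Review doesn't change Review's earliest start (18); another predecessor still binds.
The longest chain is now Spec→API→Perf = 8+10+9 = 27, so the project takes 27 days.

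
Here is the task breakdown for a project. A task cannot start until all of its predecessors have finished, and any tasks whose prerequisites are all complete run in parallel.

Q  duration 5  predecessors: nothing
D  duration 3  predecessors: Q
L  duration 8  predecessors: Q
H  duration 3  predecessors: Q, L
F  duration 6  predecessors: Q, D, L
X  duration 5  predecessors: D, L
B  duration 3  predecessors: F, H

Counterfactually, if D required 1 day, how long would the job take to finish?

Critical path before the change: Q→L→F→B = 5+8+6+3 = 22 giving 22 days.
D is off the critical path — its longest chain is 17 days, giving 5 of slack.
No other chain overtakes it, so the finish is 22 days.

22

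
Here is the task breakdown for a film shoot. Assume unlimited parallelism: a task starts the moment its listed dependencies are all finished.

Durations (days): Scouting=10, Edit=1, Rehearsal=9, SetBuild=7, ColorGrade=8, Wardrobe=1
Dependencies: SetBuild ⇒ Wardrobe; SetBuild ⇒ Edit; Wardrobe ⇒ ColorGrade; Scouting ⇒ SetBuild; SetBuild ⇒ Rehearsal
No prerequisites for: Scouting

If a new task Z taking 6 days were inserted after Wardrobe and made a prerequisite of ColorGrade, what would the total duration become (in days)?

Originally the film shoot takes 26 days.
With Z inserted, ColorGrade now waits for max(Wardrobe, Z).
New critical path: Scouting→SetBuild→Wardrobe→Z→ColorGrade = 10+7+1+6+8 = 32 ⇒ 32 days.

32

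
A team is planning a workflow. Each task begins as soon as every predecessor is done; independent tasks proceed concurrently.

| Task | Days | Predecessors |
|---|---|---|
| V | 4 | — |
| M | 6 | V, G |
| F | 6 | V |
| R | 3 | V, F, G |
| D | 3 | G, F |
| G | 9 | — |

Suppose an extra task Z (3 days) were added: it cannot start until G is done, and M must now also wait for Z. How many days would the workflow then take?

18

Originally the workflow takes 15 days.
With Z inserted, M now waits for max(V, G, Z).
New critical path: G→Z→M = 9+3+6 = 18 ⇒ 18 days.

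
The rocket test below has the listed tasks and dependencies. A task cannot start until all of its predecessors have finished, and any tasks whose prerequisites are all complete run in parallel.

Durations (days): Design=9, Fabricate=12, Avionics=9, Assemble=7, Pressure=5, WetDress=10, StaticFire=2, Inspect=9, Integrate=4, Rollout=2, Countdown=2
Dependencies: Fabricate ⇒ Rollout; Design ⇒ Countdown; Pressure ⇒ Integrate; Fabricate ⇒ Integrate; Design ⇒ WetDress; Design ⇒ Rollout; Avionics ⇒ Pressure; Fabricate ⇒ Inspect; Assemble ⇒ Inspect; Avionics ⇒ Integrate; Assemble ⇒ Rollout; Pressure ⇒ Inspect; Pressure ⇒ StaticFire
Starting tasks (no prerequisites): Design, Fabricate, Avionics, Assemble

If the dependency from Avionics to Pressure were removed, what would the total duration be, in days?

21

Original critical path: Avionics→Pressure→Inspect = 9+5+9 = 23 ⇒ 23 days.
Without Avionics→Pressure, Pressure's earliest start moves from 9 to 0.
The longest chain is now Fabricate→Inspect = 12+9 = 21, so the plan takes 21 days.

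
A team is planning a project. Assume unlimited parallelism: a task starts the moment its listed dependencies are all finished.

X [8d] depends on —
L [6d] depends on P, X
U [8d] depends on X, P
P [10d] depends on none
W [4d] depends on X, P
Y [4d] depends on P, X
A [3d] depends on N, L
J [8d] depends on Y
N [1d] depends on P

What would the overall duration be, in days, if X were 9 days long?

22

Baseline: P→Y→J = 10+4+8 = 22 → 22 days.
X has 2 days of float (longest path through it is 20).
That remains the longest chain; total 22 days.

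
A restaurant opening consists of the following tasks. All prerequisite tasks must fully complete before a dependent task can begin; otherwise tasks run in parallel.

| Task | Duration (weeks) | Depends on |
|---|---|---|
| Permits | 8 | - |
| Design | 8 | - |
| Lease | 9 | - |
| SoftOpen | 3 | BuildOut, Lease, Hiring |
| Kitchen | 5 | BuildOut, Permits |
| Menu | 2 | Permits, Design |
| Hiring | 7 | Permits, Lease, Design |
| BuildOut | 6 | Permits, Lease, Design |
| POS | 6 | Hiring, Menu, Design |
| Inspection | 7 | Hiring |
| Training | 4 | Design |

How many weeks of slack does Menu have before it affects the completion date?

Lease→Hiring→Inspection = 9+7+7 = 23 sets the makespan at 23 weeks.
Longest path through Menu: 16 weeks (earliest finish 10, latest finish 17).
Slack of Menu = 15 − 8 = 7 weeks.

7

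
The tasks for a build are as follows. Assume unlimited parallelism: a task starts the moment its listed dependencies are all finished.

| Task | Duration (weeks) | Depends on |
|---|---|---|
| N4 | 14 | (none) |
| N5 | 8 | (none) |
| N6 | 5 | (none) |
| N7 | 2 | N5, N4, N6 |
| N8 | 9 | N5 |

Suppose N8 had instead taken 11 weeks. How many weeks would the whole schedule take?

19

As given, the longest chain is N5→N8 = 8+9 = 17, so the finish is 17 weeks.
N8 lies on that path, so at 11 weeks the path becomes 19 weeks.
The critical path is still N5→N8; finish is now 19 weeks.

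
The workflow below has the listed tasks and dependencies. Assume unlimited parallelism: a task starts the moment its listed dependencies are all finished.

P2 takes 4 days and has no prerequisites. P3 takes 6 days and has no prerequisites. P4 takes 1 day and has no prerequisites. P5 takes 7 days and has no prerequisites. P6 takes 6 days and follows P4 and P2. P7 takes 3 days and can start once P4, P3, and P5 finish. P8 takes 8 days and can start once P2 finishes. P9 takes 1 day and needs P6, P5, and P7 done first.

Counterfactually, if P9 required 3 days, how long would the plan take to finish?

13

The binding path is P2→P8 = 4+8 = 12; finish at 12 days.
P9 is off the critical path — its longest chain is 11 days, giving 1 of slack.
The binding chain switches to P2→P6→P9 = 4+6+3 = 13; finish 13 days.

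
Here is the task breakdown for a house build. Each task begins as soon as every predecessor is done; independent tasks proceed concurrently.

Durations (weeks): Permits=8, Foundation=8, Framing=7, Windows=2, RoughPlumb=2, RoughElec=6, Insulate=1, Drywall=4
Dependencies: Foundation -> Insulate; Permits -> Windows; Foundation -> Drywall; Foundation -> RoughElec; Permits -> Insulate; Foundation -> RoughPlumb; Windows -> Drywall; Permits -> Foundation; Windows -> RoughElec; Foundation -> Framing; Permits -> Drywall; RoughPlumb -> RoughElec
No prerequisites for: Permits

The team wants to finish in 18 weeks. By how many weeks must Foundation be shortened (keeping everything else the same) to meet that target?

6

Current finish: 24 weeks; target: 18.
Foundation is on every critical path, so each week cut from Foundation cuts the finish by one (this holds down to a finish of 17).
Need 24 − 18 = 6 weeks off Foundation → Foundation becomes 2 weeks, finish becomes 18.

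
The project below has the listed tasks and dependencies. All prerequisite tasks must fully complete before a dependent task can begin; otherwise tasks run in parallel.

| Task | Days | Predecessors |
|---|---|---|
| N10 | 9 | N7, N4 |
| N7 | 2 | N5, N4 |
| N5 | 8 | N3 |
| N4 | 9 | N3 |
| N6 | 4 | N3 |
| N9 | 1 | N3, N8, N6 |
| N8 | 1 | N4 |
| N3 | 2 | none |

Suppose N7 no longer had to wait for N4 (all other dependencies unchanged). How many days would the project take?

With the dependency in place, N3→N4→N7→N10 = 2+9+2+9 = 22 sets the finish at 22 days.
Without N4→N7, N7's earliest start moves from 11 to 10.
After: N3→N5→N7→N10 = 2+8+2+9 = 21 → 21 days.

21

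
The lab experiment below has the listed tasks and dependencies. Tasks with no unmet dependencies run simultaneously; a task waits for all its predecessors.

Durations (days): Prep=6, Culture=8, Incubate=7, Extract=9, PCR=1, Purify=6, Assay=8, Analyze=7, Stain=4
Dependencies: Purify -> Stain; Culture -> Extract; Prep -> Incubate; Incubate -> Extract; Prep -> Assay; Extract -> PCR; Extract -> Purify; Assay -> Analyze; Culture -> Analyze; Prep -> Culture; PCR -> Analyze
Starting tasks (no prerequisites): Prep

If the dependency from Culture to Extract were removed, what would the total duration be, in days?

Original critical path: Prep→Culture→Extract→Purify→Stain = 6+8+9+6+4 = 33 ⇒ 33 days.
Without Culture→Extract, Extract's earliest start moves from 14 to 13.
After: Prep→Incubate→Extract→Purify→Stain = 6+7+9+6+4 = 32 → 32 days.

32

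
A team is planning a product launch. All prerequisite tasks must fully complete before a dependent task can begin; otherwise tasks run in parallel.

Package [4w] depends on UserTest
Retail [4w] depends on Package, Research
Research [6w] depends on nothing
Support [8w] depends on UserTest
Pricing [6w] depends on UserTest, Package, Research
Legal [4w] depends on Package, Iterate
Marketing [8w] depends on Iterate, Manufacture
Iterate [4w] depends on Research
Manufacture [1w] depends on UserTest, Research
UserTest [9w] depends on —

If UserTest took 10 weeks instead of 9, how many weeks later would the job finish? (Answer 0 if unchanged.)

1

The binding path is UserTest→Package→Pricing = 9+4+6 = 19; finish at 19 weeks.
Since UserTest is critical, the +1 change carries straight to that chain (now 20 weeks).
No other chain overtakes it, so the finish is 20 weeks.
Change in finish: 20 − 19 = +1 weeks.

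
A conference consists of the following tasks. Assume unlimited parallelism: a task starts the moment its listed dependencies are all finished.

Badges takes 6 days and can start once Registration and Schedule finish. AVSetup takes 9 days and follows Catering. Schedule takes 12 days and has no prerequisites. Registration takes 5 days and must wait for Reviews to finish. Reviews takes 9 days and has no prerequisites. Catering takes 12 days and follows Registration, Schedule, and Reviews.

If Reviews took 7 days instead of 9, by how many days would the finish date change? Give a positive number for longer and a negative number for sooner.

Actual critical path: Reviews→Registration→Catering→AVSetup = 9+5+12+9 = 35 ⇒ 35 days.
Reviews lies on that path, so at 7 days the path becomes 33 days.
That remains the longest chain; total 33 days.
Change in finish: 33 − 35 = -2 days.

-2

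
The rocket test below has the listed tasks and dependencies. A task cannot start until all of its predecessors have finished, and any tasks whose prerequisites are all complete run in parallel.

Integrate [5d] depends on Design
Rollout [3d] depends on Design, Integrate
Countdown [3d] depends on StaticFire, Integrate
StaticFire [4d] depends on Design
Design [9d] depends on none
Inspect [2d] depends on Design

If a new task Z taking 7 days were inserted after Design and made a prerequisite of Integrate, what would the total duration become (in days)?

24

Originally the plan takes 17 days.
With Z inserted, Integrate now waits for max(Design, Z).
New critical path: Design→Z→Integrate→Rollout = 9+7+5+3 = 24 ⇒ 24 days.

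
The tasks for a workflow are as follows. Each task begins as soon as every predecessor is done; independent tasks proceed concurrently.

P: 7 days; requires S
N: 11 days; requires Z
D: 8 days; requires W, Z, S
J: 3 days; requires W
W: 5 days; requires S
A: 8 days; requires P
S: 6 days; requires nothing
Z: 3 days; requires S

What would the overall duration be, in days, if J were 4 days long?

21

Critical path before the change: S→P→A = 6+7+8 = 21 giving 21 days.
J has 7 days of float (longest path through it is 14).
No other chain overtakes it, so the finish is 21 days.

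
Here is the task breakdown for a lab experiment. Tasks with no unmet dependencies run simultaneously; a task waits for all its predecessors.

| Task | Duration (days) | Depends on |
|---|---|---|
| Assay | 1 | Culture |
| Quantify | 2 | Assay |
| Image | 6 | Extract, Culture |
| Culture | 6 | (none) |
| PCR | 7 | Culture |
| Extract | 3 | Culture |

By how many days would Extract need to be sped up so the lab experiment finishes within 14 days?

1

Current finish: 15 days; target: 14.
Extract is on every critical path, so each day cut from Extract cuts the finish by one (this holds down to a finish of 13).
Need 15 − 14 = 1 day off Extract → Extract becomes 2 days, finish becomes 14.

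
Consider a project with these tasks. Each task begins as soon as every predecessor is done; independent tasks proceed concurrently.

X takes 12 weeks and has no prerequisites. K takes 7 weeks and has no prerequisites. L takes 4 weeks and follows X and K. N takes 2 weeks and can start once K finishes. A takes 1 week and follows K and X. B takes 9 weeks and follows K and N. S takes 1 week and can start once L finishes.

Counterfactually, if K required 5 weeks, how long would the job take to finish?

Actual critical path: K→N→B = 7+2+9 = 18 ⇒ 18 weeks.
Since K is critical, the -2 change carries straight to that chain (now 16 weeks).
New critical path: X→L→S = 12+4+1 = 17 ⇒ 17 weeks.

17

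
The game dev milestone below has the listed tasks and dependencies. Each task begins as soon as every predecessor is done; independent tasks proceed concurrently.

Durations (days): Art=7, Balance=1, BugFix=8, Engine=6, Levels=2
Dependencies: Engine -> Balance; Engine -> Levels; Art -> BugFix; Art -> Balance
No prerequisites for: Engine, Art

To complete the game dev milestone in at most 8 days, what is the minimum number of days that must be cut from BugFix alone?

Current finish: 15 days; target: 8.
BugFix is on every critical path, so each day cut from BugFix cuts the finish by one (this holds down to a finish of 8).
Need 15 − 8 = 7 days off BugFix → BugFix becomes 1 day, finish becomes 8.

7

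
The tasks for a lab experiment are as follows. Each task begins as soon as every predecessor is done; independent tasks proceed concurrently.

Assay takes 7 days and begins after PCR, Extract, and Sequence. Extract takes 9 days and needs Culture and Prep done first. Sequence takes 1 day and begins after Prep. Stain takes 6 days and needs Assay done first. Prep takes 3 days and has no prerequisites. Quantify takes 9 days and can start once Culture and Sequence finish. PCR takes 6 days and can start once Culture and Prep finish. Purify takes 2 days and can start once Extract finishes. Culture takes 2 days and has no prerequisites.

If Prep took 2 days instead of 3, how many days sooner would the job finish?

Actual critical path: Prep→Extract→Assay→Stain = 3+9+7+6 = 25 ⇒ 25 days.
Since Prep is critical, the -1 change carries straight to that chain (now 24 days).
No other chain overtakes it, so the finish is 24 days.
Change in finish: 24 − 25 = -1 days.

1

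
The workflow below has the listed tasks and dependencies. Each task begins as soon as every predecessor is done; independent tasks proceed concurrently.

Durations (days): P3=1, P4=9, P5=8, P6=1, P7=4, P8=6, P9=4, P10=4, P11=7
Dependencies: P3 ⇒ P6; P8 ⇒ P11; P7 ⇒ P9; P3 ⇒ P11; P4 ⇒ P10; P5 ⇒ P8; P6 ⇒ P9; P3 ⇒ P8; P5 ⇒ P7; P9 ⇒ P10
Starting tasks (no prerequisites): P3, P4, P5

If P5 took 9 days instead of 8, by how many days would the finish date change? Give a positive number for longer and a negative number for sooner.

The binding path is P5→P8→P11 = 8+6+7 = 21; finish at 21 days.
P5 lies on that path, so at 9 days the path becomes 22 days.
No other chain overtakes it, so the finish is 22 days.
Change in finish: 22 − 21 = +1 days.

1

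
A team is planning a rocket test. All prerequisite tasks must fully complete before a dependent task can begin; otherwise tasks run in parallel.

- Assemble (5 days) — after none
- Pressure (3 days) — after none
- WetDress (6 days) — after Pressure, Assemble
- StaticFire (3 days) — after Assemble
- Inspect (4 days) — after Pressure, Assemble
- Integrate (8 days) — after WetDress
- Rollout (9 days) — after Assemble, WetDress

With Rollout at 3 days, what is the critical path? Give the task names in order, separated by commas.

As given, the longest chain is Assemble→WetDress→Rollout = 5+6+9 = 20, so the finish is 20 days.
Rollout is on the critical path; changing it to 3 makes that path 14 days.
Now Assemble→WetDress→Integrate = 5+6+8 = 19 is longest, so the finish becomes 19 days.

Assemble, WetDress, Integrate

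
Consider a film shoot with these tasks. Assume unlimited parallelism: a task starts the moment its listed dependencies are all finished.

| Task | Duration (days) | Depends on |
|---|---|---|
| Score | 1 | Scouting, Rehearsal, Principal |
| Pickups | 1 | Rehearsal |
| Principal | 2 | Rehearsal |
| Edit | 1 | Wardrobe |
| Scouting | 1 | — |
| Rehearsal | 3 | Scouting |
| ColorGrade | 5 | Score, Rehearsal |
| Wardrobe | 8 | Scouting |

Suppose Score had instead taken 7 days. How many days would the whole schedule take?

18

Actual critical path: Scouting→Rehearsal→Principal→Score→ColorGrade = 1+3+2+1+5 = 12 ⇒ 12 days.
Score is on the critical path; changing it to 7 makes that path 18 days.
No other chain overtakes it, so the finish is 18 days.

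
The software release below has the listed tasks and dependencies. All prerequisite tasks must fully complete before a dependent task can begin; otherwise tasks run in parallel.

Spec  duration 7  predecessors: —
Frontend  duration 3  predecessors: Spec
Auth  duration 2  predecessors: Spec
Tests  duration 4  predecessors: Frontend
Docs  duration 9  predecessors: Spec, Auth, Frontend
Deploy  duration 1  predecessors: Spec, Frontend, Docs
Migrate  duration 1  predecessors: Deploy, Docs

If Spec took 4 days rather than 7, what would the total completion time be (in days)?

Critical path before the change: Spec→Frontend→Docs→Deploy→Migrate = 7+3+9+1+1 = 21 giving 21 days.
Since Spec is critical, the -3 change carries straight to that chain (now 18 days).
That remains the longest chain; total 18 days.

18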